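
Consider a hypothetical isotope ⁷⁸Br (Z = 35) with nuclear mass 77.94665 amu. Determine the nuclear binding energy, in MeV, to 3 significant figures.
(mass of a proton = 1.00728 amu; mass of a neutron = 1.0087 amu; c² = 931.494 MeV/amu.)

636 MeV

Total constituent mass: 35 × 1.00728 + 43 × 1.0087 = 78.62890 amu
Mass defect Δm = 78.62890 − 77.94665 = 0.68225 amu
Converting to energy: 0.68225 amu × 931.494 MeV/amu = 635.512 MeV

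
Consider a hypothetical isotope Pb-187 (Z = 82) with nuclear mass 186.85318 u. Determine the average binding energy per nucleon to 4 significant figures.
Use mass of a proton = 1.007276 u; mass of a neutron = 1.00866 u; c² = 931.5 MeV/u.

Z = 82, so N = A − Z = 187 − 82 = 105.
Mass of separated nucleons = 82(1.007276) + 105(1.00866) = 82.596632 + 105.90930 = 188.505932 u
Mass defect Δm = 188.505932 − 186.85318 = 1.652752 u
E_B = 1.652752 × 931.5 = 1539.54 MeV
BE/A = 1539.54 MeV / 187 = 8.233 MeV/nucleon

8.233 MeV/nucleon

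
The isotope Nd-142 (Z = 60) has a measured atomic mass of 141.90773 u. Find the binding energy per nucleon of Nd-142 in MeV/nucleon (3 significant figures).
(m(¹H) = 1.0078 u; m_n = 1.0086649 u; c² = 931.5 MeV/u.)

8.34 MeV/nucleon

Z = 60, so N = A − Z = 142 − 60 = 82.
Σm = 60·m(¹H) + 82·m_n = 60.4680 + 82.7105218 = 143.1785218 u
The mass defect is 143.1785218 − 141.90773 = 1.2707918 u.
E_B = 1.2707918 × 931.5 = 1183.74 MeV
Per nucleon: 1183.74 / 142 = 8.336 MeV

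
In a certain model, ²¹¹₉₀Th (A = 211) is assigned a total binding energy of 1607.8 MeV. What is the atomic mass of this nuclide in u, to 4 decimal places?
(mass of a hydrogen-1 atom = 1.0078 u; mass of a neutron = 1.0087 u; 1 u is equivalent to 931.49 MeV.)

Mass defect = 1607.8 MeV / (931.49 MeV/u) = 1.726052 u
Constituent mass = 90(1.0078) + 121(1.0087) = 212.7547 u
Atomic mass = 212.7547 − 1.726052 = 211.028648 u ≈ 211.0286 u (to 4 decimal places)

211.0286 u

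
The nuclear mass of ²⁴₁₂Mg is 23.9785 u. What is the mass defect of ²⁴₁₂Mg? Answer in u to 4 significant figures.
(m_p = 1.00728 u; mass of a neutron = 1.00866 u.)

Σm = 12·m_p + 12·m_n = 12.08736 + 12.10392 = 24.19128 u
The mass defect is 24.19128 − 23.9785 = 0.21278 u.

0.2128 u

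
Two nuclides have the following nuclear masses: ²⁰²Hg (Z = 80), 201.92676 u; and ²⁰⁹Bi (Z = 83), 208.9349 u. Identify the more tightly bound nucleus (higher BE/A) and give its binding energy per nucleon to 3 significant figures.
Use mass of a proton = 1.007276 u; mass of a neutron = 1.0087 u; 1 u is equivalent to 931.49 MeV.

²⁰²Hg: Σm = 80(1.007276) + 122(1.0087) = 203.643480 u; Δm = 1.716720 u; E_B = 1599.1 MeV; E_B/A = 7.916 MeV
²⁰⁹Bi: Σm = 83(1.007276) + 126(1.0087) = 210.700108 u; Δm = 1.765208 u; E_B = 1644.3 MeV; E_B/A = 7.867 MeV
²⁰²Hg has the higher binding energy per nucleon, so it is the more tightly bound nucleus.

²⁰²Hg; 7.92 MeV/nucleon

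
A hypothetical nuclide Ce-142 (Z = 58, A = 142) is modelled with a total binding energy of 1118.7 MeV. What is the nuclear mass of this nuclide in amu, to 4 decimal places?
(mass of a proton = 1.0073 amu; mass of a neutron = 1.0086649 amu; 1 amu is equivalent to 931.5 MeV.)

141.9503 amu

Mass defect = 1118.7 MeV / (931.5 MeV/amu) = 1.200966 amu
Constituent mass = 58(1.0073) + 84(1.0086649) = 143.1512516 amu
Nuclear mass = 143.1512516 − 1.200966 = 141.9502856 amu ≈ 141.9503 amu (to 4 decimal places)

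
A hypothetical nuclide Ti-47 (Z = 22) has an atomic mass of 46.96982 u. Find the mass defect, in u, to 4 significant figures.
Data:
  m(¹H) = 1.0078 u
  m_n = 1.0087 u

Z = 22, so N = A − Z = 47 − 22 = 25.
Mass of separated nucleons = 22(1.0078) + 25(1.0087) = 22.1716 + 25.2175 = 47.3891 u
The mass defect is 47.3891 − 46.96982 = 0.41928 u.

0.4193 u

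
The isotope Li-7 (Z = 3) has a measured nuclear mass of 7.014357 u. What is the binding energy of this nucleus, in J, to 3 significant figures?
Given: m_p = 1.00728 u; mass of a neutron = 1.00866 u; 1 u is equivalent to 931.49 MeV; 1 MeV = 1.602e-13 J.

The nucleus contains 3 protons and 7 − 3 = 4 neutrons.
Mass of separated nucleons = 3(1.00728) + 4(1.00866) = 3.02184 + 4.03464 = 7.05648 u
The mass defect is 7.05648 − 7.014357 = 0.042123 u.
E_B = 0.042123 × 931.49 = 39.2372 MeV
In joules: 39.2372 MeV × 1.602e-13 J/MeV = 6.2858e-12 J

6.29e-12 J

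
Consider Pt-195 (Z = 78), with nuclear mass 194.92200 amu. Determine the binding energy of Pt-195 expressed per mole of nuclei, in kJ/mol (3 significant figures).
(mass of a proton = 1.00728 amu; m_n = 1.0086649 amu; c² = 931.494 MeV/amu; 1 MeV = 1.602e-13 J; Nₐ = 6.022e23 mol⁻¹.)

1.49e+11 kJ/mol

Total constituent mass: 78 × 1.00728 + 117 × 1.0086649 = 196.5816333 amu
The mass defect is 196.5816333 − 194.92200 = 1.6596333 amu.
Converting to energy: 1.6596333 amu × 931.494 MeV/amu = 1545.94 MeV
Per nucleus in joules: 1545.94 MeV × 1.602e-13 J/MeV = 2.4766e-10 J
Per mole: 2.4766e-10 J × 6.022e23 mol⁻¹ = 1.4914e+14 J/mol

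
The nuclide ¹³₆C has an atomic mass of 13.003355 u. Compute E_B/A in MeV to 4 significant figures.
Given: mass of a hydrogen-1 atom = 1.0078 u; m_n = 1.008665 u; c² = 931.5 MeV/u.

7.459 MeV/nucleon

The nucleus contains 6 protons and 13 − 6 = 7 neutrons.
Σm = 6·m(¹H) + 7·m_n = 6.0468 + 7.060655 = 13.107455 u
The mass defect is 13.107455 − 13.003355 = 0.104100 u.
Binding energy = Δm·c² = 0.104100 × 931.5 MeV/u = 96.9692 MeV
BE/A = 96.9692 MeV / 13 = 7.459 MeV/nucleon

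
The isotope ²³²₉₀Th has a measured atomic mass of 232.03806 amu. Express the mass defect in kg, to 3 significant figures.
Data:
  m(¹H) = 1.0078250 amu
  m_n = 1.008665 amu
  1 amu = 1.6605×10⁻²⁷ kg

The nucleus contains 90 protons and 232 − 90 = 142 neutrons.
Σm = 90·m(¹H) + 142·m_n = 90.7042500 + 143.230430 = 233.9346800 amu
The mass defect is 233.9346800 − 232.03806 = 1.8966200 amu.
In SI units: 1.8966200 amu × 1.6605×10⁻²⁷ kg/amu = 3.1493e-27 kg

3.15e-27 kg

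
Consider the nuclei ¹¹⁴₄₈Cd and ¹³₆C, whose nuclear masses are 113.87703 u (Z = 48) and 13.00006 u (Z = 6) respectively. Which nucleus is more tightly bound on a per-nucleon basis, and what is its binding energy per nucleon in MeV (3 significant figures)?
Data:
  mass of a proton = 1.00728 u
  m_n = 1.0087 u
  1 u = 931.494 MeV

¹¹⁴₄₈Cd: Σm = 48(1.00728) + 66(1.0087) = 114.92364 u; Δm = 1.04661 u; E_B = 974.91 MeV; E_B/A = 8.552 MeV
¹³₆C: Σm = 6(1.00728) + 7(1.0087) = 13.10458 u; Δm = 0.10452 u; E_B = 97.360 MeV; E_B/A = 7.489 MeV
¹¹⁴₄₈Cd has the higher binding energy per nucleon, so it is the more tightly bound nucleus.

¹¹⁴₄₈Cd; 8.55 MeV/nucleon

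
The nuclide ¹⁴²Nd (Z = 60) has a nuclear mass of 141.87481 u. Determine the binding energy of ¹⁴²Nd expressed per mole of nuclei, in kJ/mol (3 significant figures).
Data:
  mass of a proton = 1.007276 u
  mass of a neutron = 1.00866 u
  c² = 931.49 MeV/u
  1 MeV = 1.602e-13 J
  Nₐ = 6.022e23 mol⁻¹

Z = 60, so N = A − Z = 142 − 60 = 82.
Mass of separated nucleons = 60(1.007276) + 82(1.00866) = 60.436560 + 82.71012 = 143.146680 u
Δm = 143.146680 − 141.87481 = 1.271870 u
Converting to energy: 1.271870 u × 931.49 MeV/u = 1184.73 MeV
Per nucleus in joules: 1184.73 MeV × 1.602e-13 J/MeV = 1.8979e-10 J
Per mole: 1.8979e-10 J × 6.022e23 mol⁻¹ = 1.1429e+14 J/mol

1.14e+11 kJ/mol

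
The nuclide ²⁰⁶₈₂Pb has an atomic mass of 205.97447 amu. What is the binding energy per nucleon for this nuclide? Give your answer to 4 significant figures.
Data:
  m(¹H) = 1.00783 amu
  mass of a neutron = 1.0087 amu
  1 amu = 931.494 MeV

7.897 MeV/nucleon

Z = 82, so N = A − Z = 206 − 82 = 124.
Mass of separated nucleons = 82(1.00783) + 124(1.0087) = 82.64206 + 125.0788 = 207.72086 amu
Δm = 207.72086 − 205.97447 = 1.74639 amu
Converting to energy: 1.74639 amu × 931.494 MeV/amu = 1626.75 MeV
BE/A = 1626.75 MeV / 206 = 7.897 MeV/nucleon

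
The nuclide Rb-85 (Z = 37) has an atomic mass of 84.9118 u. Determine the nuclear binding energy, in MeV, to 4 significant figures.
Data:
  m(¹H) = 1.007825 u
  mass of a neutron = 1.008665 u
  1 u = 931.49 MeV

739.3 MeV

Mass of separated nucleons = 37(1.007825) + 48(1.008665) = 37.289525 + 48.415920 = 85.705445 u
Δm = 85.705445 − 84.9118 = 0.793645 u
Converting to energy: 0.793645 u × 931.49 MeV/u = 739.272 MeV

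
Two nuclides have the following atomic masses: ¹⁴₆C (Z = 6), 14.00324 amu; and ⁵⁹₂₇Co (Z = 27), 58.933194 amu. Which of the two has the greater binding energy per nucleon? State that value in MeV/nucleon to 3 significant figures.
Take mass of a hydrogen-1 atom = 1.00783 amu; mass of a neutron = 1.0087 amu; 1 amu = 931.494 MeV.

⁵⁹₂₇Co; 8.79 MeV/nucleon

¹⁴₆C: Σm = 6(1.00783) + 8(1.0087) = 14.11658 amu; Δm = 0.11334 amu; E_B = 105.58 MeV; E_B/A = 7.541 MeV
⁵⁹₂₇Co: Σm = 27(1.00783) + 32(1.0087) = 59.48981 amu; Δm = 0.556616 amu; E_B = 518.48 MeV; E_B/A = 8.788 MeV
⁵⁹₂₇Co has the higher binding energy per nucleon, so it is the more tightly bound nucleus.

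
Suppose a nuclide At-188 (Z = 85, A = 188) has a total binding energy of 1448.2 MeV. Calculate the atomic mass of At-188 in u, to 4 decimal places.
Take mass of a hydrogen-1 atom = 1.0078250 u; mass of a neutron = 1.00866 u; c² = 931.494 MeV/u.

188.0024 u

Mass defect = 1448.2 MeV / (931.494 MeV/u) = 1.554707 u
Constituent mass = 85(1.0078250) + 103(1.00866) = 189.5571050 u
Atomic mass = 189.5571050 − 1.554707 = 188.0023980 u ≈ 188.0024 u (to 4 decimal places)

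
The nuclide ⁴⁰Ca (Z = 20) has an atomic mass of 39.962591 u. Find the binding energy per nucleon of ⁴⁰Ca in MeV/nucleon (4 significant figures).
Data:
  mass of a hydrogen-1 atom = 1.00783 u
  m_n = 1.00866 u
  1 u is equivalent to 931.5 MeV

Mass of separated nucleons = 20(1.00783) + 20(1.00866) = 20.15660 + 20.17320 = 40.32980 u
The mass defect is 40.32980 − 39.962591 = 0.367209 u.
E_B = 0.367209 × 931.5 = 342.055 MeV
BE/A = 342.055 MeV / 40 = 8.551 MeV/nucleon

8.551 MeV/nucleon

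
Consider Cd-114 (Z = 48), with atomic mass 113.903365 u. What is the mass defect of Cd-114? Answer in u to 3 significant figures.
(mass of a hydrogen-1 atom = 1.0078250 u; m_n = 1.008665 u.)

1.04 u

The nucleus contains 48 protons and 114 − 48 = 66 neutrons.
Σm = 48·m(¹H) + 66·m_n = 48.3756000 + 66.571890 = 114.9474900 u
Mass defect Δm = 114.9474900 − 113.903365 = 1.0441250 u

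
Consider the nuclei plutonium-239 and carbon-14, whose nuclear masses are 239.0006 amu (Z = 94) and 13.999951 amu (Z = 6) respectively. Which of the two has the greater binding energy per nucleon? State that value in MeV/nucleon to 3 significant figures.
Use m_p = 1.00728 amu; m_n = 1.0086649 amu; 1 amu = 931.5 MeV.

plutonium-239; 7.56 MeV/nucleon

plutonium-239: Σm = 94(1.00728) + 145(1.0086649) = 240.9407305 amu; Δm = 1.9401305 amu; E_B = 1807.2 MeV; E_B/A = 7.562 MeV
carbon-14: Σm = 6(1.00728) + 8(1.0086649) = 14.1129992 amu; Δm = 0.1130482 amu; E_B = 105.304 MeV; E_B/A = 7.522 MeV
plutonium-239 has the higher binding energy per nucleon, so it is the more tightly bound nucleus.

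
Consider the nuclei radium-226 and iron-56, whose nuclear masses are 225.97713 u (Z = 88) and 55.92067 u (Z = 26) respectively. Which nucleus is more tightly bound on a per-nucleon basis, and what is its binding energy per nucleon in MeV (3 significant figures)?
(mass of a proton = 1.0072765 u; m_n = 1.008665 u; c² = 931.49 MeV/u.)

iron-56; 8.79 MeV/nucleon

radium-226: Σm = 88(1.0072765) + 138(1.008665) = 227.8361020 u; Δm = 1.8589720 u; E_B = 1731.6 MeV; E_B/A = 7.662 MeV
iron-56: Σm = 26(1.0072765) + 30(1.008665) = 56.4491390 u; Δm = 0.5284690 u; E_B = 492.26 MeV; E_B/A = 8.790 MeV
iron-56 has the higher binding energy per nucleon, so it is the more tightly bound nucleus.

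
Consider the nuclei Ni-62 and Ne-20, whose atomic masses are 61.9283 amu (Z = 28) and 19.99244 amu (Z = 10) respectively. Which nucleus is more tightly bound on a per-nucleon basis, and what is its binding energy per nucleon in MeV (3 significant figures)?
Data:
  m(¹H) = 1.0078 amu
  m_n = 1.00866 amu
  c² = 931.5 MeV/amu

Ni-62: Σm = 28(1.0078) + 34(1.00866) = 62.51284 amu; Δm = 0.58454 amu; E_B = 544.50 MeV; E_B/A = 8.782 MeV
Ne-20: Σm = 10(1.0078) + 10(1.00866) = 20.16460 amu; Δm = 0.17216 amu; E_B = 160.367 MeV; E_B/A = 8.018 MeV
Ni-62 has the higher binding energy per nucleon, so it is the more tightly bound nucleus.

Ni-62; 8.78 MeV/nucleon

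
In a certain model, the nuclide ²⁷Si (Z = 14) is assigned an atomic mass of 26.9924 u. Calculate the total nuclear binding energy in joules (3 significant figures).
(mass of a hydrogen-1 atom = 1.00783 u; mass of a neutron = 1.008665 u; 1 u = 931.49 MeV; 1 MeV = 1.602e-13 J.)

3.43e-11 J

Total constituent mass: 14 × 1.00783 + 13 × 1.008665 = 27.222265 u
Mass defect Δm = 27.222265 − 26.9924 = 0.229865 u
Binding energy = Δm·c² = 0.229865 × 931.49 MeV/u = 214.117 MeV
In joules: 214.117 MeV × 1.602e-13 J/MeV = 3.4302e-11 J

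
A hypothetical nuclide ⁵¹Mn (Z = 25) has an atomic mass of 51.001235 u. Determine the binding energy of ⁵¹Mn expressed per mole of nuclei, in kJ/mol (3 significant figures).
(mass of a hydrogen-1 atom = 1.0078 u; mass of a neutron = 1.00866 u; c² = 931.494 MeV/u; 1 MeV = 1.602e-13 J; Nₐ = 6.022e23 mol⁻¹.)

Σm = 25·m(¹H) + 26·m_n = 25.1950 + 26.22516 = 51.42016 u
The mass defect is 51.42016 − 51.001235 = 0.418925 u.
Converting to energy: 0.418925 u × 931.494 MeV/u = 390.226 MeV
Per nucleus in joules: 390.226 MeV × 1.602e-13 J/MeV = 6.2514e-11 J
Per mole: 6.2514e-11 J × 6.022e23 mol⁻¹ = 3.7646e+13 J/mol

3.76e+10 kJ/mol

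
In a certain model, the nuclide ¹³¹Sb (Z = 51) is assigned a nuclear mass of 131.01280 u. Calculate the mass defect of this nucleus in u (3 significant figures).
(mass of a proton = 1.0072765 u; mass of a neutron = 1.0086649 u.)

1.05 u

Z = 51, so N = A − Z = 131 − 51 = 80.
Mass of separated nucleons = 51(1.0072765) + 80(1.0086649) = 51.3711015 + 80.6931920 = 132.0642935 u
The mass defect is 132.0642935 − 131.01280 = 1.0514935 u.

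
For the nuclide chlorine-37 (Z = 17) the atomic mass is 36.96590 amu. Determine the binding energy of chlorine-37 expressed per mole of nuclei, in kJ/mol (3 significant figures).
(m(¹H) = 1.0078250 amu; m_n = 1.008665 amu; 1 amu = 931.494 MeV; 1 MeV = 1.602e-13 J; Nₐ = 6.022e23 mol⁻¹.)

3.06e+10 kJ/mol

The nucleus contains 17 protons and 37 − 17 = 20 neutrons.
Σm = 17·m(¹H) + 20·m_n = 17.1330250 + 20.173300 = 37.3063250 amu
The mass defect is 37.3063250 − 36.96590 = 0.3404250 amu.
Binding energy = Δm·c² = 0.3404250 × 931.494 MeV/amu = 317.104 MeV
Per nucleus in joules: 317.104 MeV × 1.602e-13 J/MeV = 5.0800e-11 J
Per mole: 5.0800e-11 J × 6.022e23 mol⁻¹ = 3.0592e+13 J/mol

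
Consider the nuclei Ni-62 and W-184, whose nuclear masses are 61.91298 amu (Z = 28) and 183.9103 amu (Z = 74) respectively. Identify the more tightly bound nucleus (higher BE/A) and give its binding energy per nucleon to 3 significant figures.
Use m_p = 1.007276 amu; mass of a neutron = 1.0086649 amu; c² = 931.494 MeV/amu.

Ni-62; 8.79 MeV/nucleon

Ni-62: Σm = 28(1.007276) + 34(1.0086649) = 62.4983346 amu; Δm = 0.5853546 amu; E_B = 545.25 MeV; E_B/A = 8.794 MeV
W-184: Σm = 74(1.007276) + 110(1.0086649) = 185.4915630 amu; Δm = 1.5812630 amu; E_B = 1472.9 MeV; E_B/A = 8.005 MeV
Ni-62 has the higher binding energy per nucleon, so it is the more tightly bound nucleus.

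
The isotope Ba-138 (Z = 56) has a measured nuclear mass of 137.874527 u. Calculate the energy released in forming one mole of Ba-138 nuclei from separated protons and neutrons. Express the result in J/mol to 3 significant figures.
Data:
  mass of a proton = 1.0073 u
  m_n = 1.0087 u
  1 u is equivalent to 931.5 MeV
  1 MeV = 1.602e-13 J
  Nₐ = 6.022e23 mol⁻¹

Total constituent mass: 56 × 1.0073 + 82 × 1.0087 = 139.1222 u
Δm = 139.1222 − 137.874527 = 1.247673 u
E_B = 1.247673 × 931.5 = 1162.21 MeV
Per nucleus in joules: 1162.21 MeV × 1.602e-13 J/MeV = 1.8619e-10 J
Per mole: 1.8619e-10 J × 6.022e23 mol⁻¹ = 1.1212e+14 J/mol

1.12e+14 J/mol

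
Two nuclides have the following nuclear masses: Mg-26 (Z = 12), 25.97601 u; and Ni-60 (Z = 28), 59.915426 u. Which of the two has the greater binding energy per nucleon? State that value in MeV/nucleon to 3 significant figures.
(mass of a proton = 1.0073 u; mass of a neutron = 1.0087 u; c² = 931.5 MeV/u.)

Ni-60; 8.81 MeV/nucleon

Mg-26: Σm = 12(1.0073) + 14(1.0087) = 26.2094 u; Δm = 0.23339 u; E_B = 217.40 MeV; E_B/A = 8.362 MeV
Ni-60: Σm = 28(1.0073) + 32(1.0087) = 60.4828 u; Δm = 0.567374 u; E_B = 528.509 MeV; E_B/A = 8.808 MeV
Ni-60 has the higher binding energy per nucleon, so it is the more tightly bound nucleus.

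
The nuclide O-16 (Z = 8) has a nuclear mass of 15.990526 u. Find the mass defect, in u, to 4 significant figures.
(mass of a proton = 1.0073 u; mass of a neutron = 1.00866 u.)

0.1372 u

Mass of separated nucleons = 8(1.0073) + 8(1.00866) = 8.0584 + 8.06928 = 16.12768 u
Δm = 16.12768 − 15.990526 = 0.137154 u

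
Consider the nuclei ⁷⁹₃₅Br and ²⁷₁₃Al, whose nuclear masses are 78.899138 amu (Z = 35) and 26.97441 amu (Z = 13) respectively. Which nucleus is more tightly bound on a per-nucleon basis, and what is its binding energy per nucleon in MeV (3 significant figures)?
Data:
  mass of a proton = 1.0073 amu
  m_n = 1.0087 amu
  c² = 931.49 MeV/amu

⁷⁹₃₅Br; 8.72 MeV/nucleon

⁷⁹₃₅Br: Σm = 35(1.0073) + 44(1.0087) = 79.6383 amu; Δm = 0.739162 amu; E_B = 688.52 MeV; E_B/A = 8.715 MeV
²⁷₁₃Al: Σm = 13(1.0073) + 14(1.0087) = 27.2167 amu; Δm = 0.24229 amu; E_B = 225.69 MeV; E_B/A = 8.359 MeV
⁷⁹₃₅Br has the higher binding energy per nucleon, so it is the more tightly bound nucleus.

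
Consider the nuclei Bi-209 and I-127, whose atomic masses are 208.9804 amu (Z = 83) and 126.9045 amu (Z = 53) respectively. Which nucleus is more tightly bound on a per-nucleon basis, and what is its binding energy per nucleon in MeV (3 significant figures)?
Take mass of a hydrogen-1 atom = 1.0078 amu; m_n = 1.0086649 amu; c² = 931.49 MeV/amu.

Bi-209: Σm = 83(1.0078) + 126(1.0086649) = 210.7391774 amu; Δm = 1.7587774 amu; E_B = 1638.3 MeV; E_B/A = 7.839 MeV
I-127: Σm = 53(1.0078) + 74(1.0086649) = 128.0546026 amu; Δm = 1.1501026 amu; E_B = 1071.31 MeV; E_B/A = 8.436 MeV
I-127 has the higher binding energy per nucleon, so it is the more tightly bound nucleus.

I-127; 8.44 MeV/nucleon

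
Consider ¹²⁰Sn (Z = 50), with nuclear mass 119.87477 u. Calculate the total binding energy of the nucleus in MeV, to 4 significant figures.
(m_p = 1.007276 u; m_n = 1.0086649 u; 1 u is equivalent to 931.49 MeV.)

1021 MeV

The nucleus contains 50 protons and 120 − 50 = 70 neutrons.
Total constituent mass: 50 × 1.007276 + 70 × 1.0086649 = 120.9703430 u
Δm = 120.9703430 − 119.87477 = 1.0955730 u
E_B = 1.0955730 × 931.49 = 1020.52 MeV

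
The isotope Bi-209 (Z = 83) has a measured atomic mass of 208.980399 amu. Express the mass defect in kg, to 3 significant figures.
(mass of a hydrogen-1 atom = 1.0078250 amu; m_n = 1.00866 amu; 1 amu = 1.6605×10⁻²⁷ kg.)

With 83 protons and 126 neutrons (A = 209):
Mass of separated nucleons = 83(1.0078250) + 126(1.00866) = 83.6494750 + 127.09116 = 210.7406350 amu
Δm = 210.7406350 − 208.980399 = 1.7602360 amu
In SI units: 1.7602360 amu × 1.6605×10⁻²⁷ kg/amu = 2.9229e-27 kg

2.92e-27 kg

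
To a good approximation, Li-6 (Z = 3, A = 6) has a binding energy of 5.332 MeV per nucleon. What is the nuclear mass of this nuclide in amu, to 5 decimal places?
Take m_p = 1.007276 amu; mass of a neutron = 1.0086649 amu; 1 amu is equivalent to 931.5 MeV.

Total binding energy = 6 × 5.332 = 31.992 MeV
Mass defect = 31.992 MeV / (931.5 MeV/amu) = 0.0343446 amu
Constituent mass = 3(1.007276) + 3(1.0086649) = 6.0478227 amu
Nuclear mass = 6.0478227 − 0.0343446 = 6.0134781 amu ≈ 6.01348 amu (to 5 decimal places)

6.01348 amu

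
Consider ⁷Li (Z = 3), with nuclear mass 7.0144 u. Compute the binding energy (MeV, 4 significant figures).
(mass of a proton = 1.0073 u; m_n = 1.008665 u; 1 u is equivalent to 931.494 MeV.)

39.27 MeV

With 3 protons and 4 neutrons (A = 7):
Total constituent mass: 3 × 1.0073 + 4 × 1.008665 = 7.056560 u
The mass defect is 7.056560 − 7.0144 = 0.042160 u.
Binding energy = Δm·c² = 0.042160 × 931.494 MeV/u = 39.2718 MeV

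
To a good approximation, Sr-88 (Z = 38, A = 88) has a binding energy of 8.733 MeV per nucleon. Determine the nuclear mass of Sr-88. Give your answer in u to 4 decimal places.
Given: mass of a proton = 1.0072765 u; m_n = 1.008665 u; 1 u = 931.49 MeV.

Total binding energy = 88 × 8.733 = 768.504 MeV
Mass defect = 768.504 MeV / (931.49 MeV/u) = 0.825027 u
Constituent mass = 38(1.0072765) + 50(1.008665) = 88.7097570 u
Nuclear mass = 88.7097570 − 0.825027 = 87.8847300 u ≈ 87.8847 u (to 4 decimal places)

87.8847 u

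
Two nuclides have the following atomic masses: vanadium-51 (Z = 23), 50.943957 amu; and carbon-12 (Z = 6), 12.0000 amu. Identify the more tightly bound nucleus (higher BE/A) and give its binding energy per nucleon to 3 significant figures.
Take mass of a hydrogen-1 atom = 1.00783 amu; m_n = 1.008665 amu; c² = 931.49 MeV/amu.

vanadium-51: Σm = 23(1.00783) + 28(1.008665) = 51.422710 amu; Δm = 0.478753 amu; E_B = 445.95 MeV; E_B/A = 8.744 MeV
carbon-12: Σm = 6(1.00783) + 6(1.008665) = 12.098970 amu; Δm = 0.098970 amu; E_B = 92.1896 MeV; E_B/A = 7.682 MeV
vanadium-51 has the higher binding energy per nucleon, so it is the more tightly bound nucleus.

vanadium-51; 8.74 MeV/nucleon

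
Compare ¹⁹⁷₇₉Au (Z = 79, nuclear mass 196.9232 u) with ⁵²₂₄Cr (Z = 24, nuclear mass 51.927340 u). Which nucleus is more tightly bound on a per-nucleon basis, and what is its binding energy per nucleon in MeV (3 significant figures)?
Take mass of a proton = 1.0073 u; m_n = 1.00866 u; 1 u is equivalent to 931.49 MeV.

⁵²₂₄Cr; 8.78 MeV/nucleon

¹⁹⁷₇₉Au: Σm = 79(1.0073) + 118(1.00866) = 198.59858 u; Δm = 1.67538 u; E_B = 1560.6 MeV; E_B/A = 7.922 MeV
⁵²₂₄Cr: Σm = 24(1.0073) + 28(1.00866) = 52.41768 u; Δm = 0.490340 u; E_B = 456.75 MeV; E_B/A = 8.784 MeV
⁵²₂₄Cr has the higher binding energy per nucleon, so it is the more tightly bound nucleus.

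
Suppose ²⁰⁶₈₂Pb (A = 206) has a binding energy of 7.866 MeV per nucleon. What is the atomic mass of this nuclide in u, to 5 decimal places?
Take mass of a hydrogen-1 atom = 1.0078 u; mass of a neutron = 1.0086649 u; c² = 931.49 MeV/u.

205.97447 u

Total binding energy = 206 × 7.866 = 1620.396 MeV
Mass defect = 1620.396 MeV / (931.49 MeV/u) = 1.7395742 u
Constituent mass = 82(1.0078) + 124(1.0086649) = 207.7140476 u
Atomic mass = 207.7140476 − 1.7395742 = 205.9744734 u ≈ 205.97447 u (to 5 decimal places)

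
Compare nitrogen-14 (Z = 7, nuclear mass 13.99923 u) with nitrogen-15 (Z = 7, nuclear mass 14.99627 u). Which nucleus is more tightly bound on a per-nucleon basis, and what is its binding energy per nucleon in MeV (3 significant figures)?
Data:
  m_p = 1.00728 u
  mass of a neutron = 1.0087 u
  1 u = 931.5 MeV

nitrogen-14: Σm = 7(1.00728) + 7(1.0087) = 14.11186 u; Δm = 0.11263 u; E_B = 104.91 MeV; E_B/A = 7.494 MeV
nitrogen-15: Σm = 7(1.00728) + 8(1.0087) = 15.12056 u; Δm = 0.12429 u; E_B = 115.776 MeV; E_B/A = 7.718 MeV
nitrogen-15 has the higher binding energy per nucleon, so it is the more tightly bound nucleus.

nitrogen-15; 7.72 MeV/nucleon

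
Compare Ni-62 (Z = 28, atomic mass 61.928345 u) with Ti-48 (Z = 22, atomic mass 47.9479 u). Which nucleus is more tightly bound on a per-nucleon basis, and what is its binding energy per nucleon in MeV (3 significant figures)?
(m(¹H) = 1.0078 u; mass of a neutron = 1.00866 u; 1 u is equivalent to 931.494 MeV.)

Ni-62: Σm = 28(1.0078) + 34(1.00866) = 62.51284 u; Δm = 0.584495 u; E_B = 544.454 MeV; E_B/A = 8.782 MeV
Ti-48: Σm = 22(1.0078) + 26(1.00866) = 48.39676 u; Δm = 0.44886 u; E_B = 418.11 MeV; E_B/A = 8.711 MeV
Ni-62 has the higher binding energy per nucleon, so it is the more tightly bound nucleus.

Ni-62; 8.78 MeV/nucleon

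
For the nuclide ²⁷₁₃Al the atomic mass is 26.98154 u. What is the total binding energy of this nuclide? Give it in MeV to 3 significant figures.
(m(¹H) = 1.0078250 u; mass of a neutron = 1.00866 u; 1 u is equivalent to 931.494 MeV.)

225 MeV

Z = 13, so N = A − Z = 27 − 13 = 14.
Σm = 13·m(¹H) + 14·m_n = 13.1017250 + 14.12124 = 27.2229650 u
Δm = 27.2229650 − 26.98154 = 0.2414250 u
Binding energy = Δm·c² = 0.2414250 × 931.494 MeV/u = 224.886 MeV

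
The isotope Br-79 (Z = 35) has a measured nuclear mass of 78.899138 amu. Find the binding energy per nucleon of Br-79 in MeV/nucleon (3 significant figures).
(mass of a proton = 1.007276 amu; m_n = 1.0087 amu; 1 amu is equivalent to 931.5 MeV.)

Mass of separated nucleons = 35(1.007276) + 44(1.0087) = 35.254660 + 44.3828 = 79.637460 amu
The mass defect is 79.637460 − 78.899138 = 0.738322 amu.
Converting to energy: 0.738322 amu × 931.5 MeV/amu = 687.747 MeV
BE/A = 687.747 MeV / 79 = 8.706 MeV/nucleon

8.71 MeV/nucleon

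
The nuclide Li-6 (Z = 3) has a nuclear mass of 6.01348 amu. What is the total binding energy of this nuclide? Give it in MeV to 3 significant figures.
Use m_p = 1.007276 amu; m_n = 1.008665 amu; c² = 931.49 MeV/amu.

32.0 MeV

Σm = 3·m_p + 3·m_n = 3.021828 + 3.025995 = 6.047823 amu
Δm = 6.047823 − 6.01348 = 0.034343 amu
Converting to energy: 0.034343 amu × 931.49 MeV/amu = 31.9902 MeV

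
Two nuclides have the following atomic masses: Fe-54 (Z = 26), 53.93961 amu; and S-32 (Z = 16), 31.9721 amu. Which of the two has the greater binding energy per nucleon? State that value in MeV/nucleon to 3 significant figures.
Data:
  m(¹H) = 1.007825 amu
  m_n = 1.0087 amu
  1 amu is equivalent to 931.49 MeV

Fe-54; 8.75 MeV/nucleon

Fe-54: Σm = 26(1.007825) + 28(1.0087) = 54.447050 amu; Δm = 0.507440 amu; E_B = 472.68 MeV; E_B/A = 8.753 MeV
S-32: Σm = 16(1.007825) + 16(1.0087) = 32.264400 amu; Δm = 0.292300 amu; E_B = 272.275 MeV; E_B/A = 8.509 MeV
Fe-54 has the higher binding energy per nucleon, so it is the more tightly bound nucleus.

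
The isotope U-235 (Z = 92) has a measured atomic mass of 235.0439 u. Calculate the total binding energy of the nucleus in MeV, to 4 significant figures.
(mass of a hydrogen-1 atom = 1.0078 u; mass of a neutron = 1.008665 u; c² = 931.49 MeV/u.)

1782 MeV

With 92 protons and 143 neutrons (A = 235):
Mass of separated nucleons = 92(1.0078) + 143(1.008665) = 92.7176 + 144.239095 = 236.956695 u
Mass defect Δm = 236.956695 − 235.0439 = 1.912795 u
Converting to energy: 1.912795 u × 931.49 MeV/u = 1781.75 MeV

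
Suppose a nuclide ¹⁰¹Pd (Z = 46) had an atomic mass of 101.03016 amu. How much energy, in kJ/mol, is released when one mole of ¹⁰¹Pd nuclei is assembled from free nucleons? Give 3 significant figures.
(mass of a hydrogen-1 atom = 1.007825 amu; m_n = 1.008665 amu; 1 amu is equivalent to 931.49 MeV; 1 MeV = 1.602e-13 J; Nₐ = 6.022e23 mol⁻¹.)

Σm = 46·m(¹H) + 55·m_n = 46.359950 + 55.476575 = 101.836525 amu
Δm = 101.836525 − 101.03016 = 0.806365 amu
Converting to energy: 0.806365 amu × 931.49 MeV/amu = 751.121 MeV
Per nucleus in joules: 751.121 MeV × 1.602e-13 J/MeV = 1.2033e-10 J
Per mole: 1.2033e-10 J × 6.022e23 mol⁻¹ = 7.2463e+13 J/mol

7.25e+10 kJ/mol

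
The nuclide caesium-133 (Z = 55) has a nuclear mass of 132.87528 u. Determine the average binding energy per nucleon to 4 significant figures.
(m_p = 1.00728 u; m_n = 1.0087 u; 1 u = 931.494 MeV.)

Total constituent mass: 55 × 1.00728 + 78 × 1.0087 = 134.07900 u
Δm = 134.07900 − 132.87528 = 1.20372 u
Binding energy = Δm·c² = 1.20372 × 931.494 MeV/u = 1121.26 MeV
Dividing by A = 133 gives 8.431 MeV per nucleon.

8.431 MeV/nucleon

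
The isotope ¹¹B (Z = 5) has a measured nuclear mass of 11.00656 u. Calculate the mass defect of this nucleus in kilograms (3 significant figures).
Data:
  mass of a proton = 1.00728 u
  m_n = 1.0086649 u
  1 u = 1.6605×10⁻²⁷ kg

1.36e-28 kg

With 5 protons and 6 neutrons (A = 11):
Σm = 5·m_p + 6·m_n = 5.03640 + 6.0519894 = 11.0883894 u
The mass defect is 11.0883894 − 11.00656 = 0.0818294 u.
In SI units: 0.0818294 u × 1.6605×10⁻²⁷ kg/u = 1.3588e-28 kg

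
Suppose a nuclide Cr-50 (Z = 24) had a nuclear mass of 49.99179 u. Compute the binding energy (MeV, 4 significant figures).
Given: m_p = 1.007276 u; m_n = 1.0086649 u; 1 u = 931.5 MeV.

380.2 MeV

Total constituent mass: 24 × 1.007276 + 26 × 1.0086649 = 50.3999114 u
Mass defect Δm = 50.3999114 − 49.99179 = 0.4081214 u
Converting to energy: 0.4081214 u × 931.5 MeV/u = 380.165 MeV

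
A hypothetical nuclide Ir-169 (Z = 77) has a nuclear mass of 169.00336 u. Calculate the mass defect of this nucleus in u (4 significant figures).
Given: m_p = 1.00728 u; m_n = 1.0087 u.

Z = 77, so N = A − Z = 169 − 77 = 92.
Total constituent mass: 77 × 1.00728 + 92 × 1.0087 = 170.36096 u
Mass defect Δm = 170.36096 − 169.00336 = 1.35760 u

1.358 u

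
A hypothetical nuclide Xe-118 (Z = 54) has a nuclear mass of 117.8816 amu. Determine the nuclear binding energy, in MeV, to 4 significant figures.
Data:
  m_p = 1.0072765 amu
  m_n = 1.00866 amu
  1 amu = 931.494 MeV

With 54 protons and 64 neutrons (A = 118):
Mass of separated nucleons = 54(1.0072765) + 64(1.00866) = 54.3929310 + 64.55424 = 118.9471710 amu
Δm = 118.9471710 − 117.8816 = 1.0655710 amu
Binding energy = Δm·c² = 1.0655710 × 931.494 MeV/amu = 992.573 MeV

992.6 MeV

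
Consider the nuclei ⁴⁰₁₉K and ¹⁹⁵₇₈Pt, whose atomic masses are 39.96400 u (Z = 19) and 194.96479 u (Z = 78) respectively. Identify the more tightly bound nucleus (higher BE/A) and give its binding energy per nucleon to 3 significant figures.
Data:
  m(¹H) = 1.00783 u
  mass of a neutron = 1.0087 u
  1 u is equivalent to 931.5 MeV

⁴⁰₁₉K; 8.56 MeV/nucleon

⁴⁰₁₉K: Σm = 19(1.00783) + 21(1.0087) = 40.33147 u; Δm = 0.36747 u; E_B = 342.298 MeV; E_B/A = 8.557 MeV
¹⁹⁵₇₈Pt: Σm = 78(1.00783) + 117(1.0087) = 196.62864 u; Δm = 1.66385 u; E_B = 1549.9 MeV; E_B/A = 7.948 MeV
⁴⁰₁₉K has the higher binding energy per nucleon, so it is the more tightly bound nucleus.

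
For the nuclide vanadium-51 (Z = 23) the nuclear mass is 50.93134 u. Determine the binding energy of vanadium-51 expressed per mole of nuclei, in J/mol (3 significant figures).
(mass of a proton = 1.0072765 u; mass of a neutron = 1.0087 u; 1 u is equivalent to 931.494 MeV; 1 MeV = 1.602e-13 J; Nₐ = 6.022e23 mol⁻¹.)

4.31e+13 J/mol

Z = 23, so N = A − Z = 51 − 23 = 28.
Mass of separated nucleons = 23(1.0072765) + 28(1.0087) = 23.1673595 + 28.2436 = 51.4109595 u
Mass defect Δm = 51.4109595 − 50.93134 = 0.4796195 u
E_B = 0.4796195 × 931.494 = 446.763 MeV
Per nucleus in joules: 446.763 MeV × 1.602e-13 J/MeV = 7.1571e-11 J
Per mole: 7.1571e-11 J × 6.022e23 mol⁻¹ = 4.3100e+13 J/mol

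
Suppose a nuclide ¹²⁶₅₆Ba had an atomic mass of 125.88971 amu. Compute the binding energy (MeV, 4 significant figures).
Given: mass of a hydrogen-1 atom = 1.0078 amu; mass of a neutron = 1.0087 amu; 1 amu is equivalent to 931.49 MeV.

The nucleus contains 56 protons and 126 − 56 = 70 neutrons.
Mass of separated nucleons = 56(1.0078) + 70(1.0087) = 56.4368 + 70.6090 = 127.0458 amu
Δm = 127.0458 − 125.88971 = 1.15609 amu
Binding energy = Δm·c² = 1.15609 × 931.49 MeV/amu = 1076.89 MeV

1077 MeV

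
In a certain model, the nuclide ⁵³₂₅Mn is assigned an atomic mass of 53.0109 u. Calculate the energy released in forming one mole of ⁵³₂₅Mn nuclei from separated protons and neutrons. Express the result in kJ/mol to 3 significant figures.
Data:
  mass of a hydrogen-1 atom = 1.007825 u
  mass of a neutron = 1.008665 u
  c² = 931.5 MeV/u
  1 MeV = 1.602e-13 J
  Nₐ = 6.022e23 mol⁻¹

Z = 25, so N = A − Z = 53 − 25 = 28.
Mass of separated nucleons = 25(1.007825) + 28(1.008665) = 25.195625 + 28.242620 = 53.438245 u
Δm = 53.438245 − 53.0109 = 0.427345 u
Binding energy = Δm·c² = 0.427345 × 931.5 MeV/u = 398.072 MeV
Per nucleus in joules: 398.072 MeV × 1.602e-13 J/MeV = 6.3771e-11 J
Per mole: 6.3771e-11 J × 6.022e23 mol⁻¹ = 3.8403e+13 J/mol

3.84e+10 kJ/mol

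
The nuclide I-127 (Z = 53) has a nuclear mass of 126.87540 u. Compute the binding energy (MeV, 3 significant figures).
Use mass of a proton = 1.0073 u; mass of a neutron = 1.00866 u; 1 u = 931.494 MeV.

Total constituent mass: 53 × 1.0073 + 74 × 1.00866 = 128.02774 u
The mass defect is 128.02774 − 126.87540 = 1.15234 u.
Converting to energy: 1.15234 u × 931.494 MeV/u = 1073.40 MeV

1070 MeV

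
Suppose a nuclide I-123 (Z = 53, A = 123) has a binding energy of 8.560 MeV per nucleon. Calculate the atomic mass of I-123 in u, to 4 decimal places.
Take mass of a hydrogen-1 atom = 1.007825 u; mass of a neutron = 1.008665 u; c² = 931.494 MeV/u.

122.8910 u

Total binding energy = 123 × 8.560 = 1052.880 MeV
Mass defect = 1052.880 MeV / (931.494 MeV/u) = 1.130313 u
Constituent mass = 53(1.007825) + 70(1.008665) = 124.021275 u
Atomic mass = 124.021275 − 1.130313 = 122.890962 u ≈ 122.8910 u (to 4 decimal places)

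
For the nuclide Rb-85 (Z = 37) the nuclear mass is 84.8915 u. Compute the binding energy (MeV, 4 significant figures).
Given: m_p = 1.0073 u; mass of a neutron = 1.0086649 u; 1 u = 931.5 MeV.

Total constituent mass: 37 × 1.0073 + 48 × 1.0086649 = 85.6860152 u
Mass defect Δm = 85.6860152 − 84.8915 = 0.7945152 u
Converting to energy: 0.7945152 u × 931.5 MeV/u = 740.091 MeV

740.1 MeV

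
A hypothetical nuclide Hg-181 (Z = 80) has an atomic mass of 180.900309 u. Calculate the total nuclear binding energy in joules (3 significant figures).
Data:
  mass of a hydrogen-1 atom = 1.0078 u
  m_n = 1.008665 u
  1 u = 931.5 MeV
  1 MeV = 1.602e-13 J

Total constituent mass: 80 × 1.0078 + 101 × 1.008665 = 182.499165 u
The mass defect is 182.499165 − 180.900309 = 1.598856 u.
Converting to energy: 1.598856 u × 931.5 MeV/u = 1489.33 MeV
In joules: 1489.33 MeV × 1.602e-13 J/MeV = 2.3859e-10 J

2.39e-10 J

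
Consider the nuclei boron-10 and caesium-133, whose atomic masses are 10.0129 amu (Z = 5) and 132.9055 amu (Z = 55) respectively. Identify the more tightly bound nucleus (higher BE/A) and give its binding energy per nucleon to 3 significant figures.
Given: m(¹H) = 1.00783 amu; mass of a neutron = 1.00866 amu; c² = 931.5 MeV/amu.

caesium-133; 8.41 MeV/nucleon

boron-10: Σm = 5(1.00783) + 5(1.00866) = 10.08245 amu; Δm = 0.06955 amu; E_B = 64.786 MeV; E_B/A = 6.479 MeV
caesium-133: Σm = 55(1.00783) + 78(1.00866) = 134.10613 amu; Δm = 1.20063 amu; E_B = 1118.4 MeV; E_B/A = 8.409 MeV
caesium-133 has the higher binding energy per nucleon, so it is the more tightly bound nucleus.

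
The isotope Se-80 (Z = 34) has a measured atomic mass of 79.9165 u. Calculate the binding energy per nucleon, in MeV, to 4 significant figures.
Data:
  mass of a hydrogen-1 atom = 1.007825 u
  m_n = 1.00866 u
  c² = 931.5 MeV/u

The nucleus contains 34 protons and 80 − 34 = 46 neutrons.
Mass of separated nucleons = 34(1.007825) + 46(1.00866) = 34.266050 + 46.39836 = 80.664410 u
The mass defect is 80.664410 − 79.9165 = 0.747910 u.
Converting to energy: 0.747910 u × 931.5 MeV/u = 696.678 MeV
BE/A = 696.678 MeV / 80 = 8.708 MeV/nucleon

8.708 MeV/nucleon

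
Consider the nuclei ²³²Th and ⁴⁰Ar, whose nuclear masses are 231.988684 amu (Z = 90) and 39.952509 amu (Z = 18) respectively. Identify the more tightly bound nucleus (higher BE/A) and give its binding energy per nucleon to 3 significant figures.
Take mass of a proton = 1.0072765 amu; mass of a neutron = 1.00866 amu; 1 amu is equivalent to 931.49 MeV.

⁴⁰Ar; 8.59 MeV/nucleon

²³²Th: Σm = 90(1.0072765) + 142(1.00866) = 233.8846050 amu; Δm = 1.8959210 amu; E_B = 1766.0 MeV; E_B/A = 7.612 MeV
⁴⁰Ar: Σm = 18(1.0072765) + 22(1.00866) = 40.3214970 amu; Δm = 0.3689880 amu; E_B = 343.71 MeV; E_B/A = 8.593 MeV
⁴⁰Ar has the higher binding energy per nucleon, so it is the more tightly bound nucleus.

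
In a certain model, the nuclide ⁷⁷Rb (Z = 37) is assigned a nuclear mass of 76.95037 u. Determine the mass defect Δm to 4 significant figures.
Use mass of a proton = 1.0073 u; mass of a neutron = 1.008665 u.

The nucleus contains 37 protons and 77 − 37 = 40 neutrons.
Total constituent mass: 37 × 1.0073 + 40 × 1.008665 = 77.616700 u
Δm = 77.616700 − 76.95037 = 0.666330 u

0.6663 u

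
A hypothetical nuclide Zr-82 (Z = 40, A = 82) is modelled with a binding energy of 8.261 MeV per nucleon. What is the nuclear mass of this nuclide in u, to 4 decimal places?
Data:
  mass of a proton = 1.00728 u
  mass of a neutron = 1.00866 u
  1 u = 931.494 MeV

Total binding energy = 82 × 8.261 = 677.402 MeV
Mass defect = 677.402 MeV / (931.494 MeV/u) = 0.727221 u
Constituent mass = 40(1.00728) + 42(1.00866) = 82.65492 u
Nuclear mass = 82.65492 − 0.727221 = 81.927699 u ≈ 81.9277 u (to 4 decimal places)

81.9277 u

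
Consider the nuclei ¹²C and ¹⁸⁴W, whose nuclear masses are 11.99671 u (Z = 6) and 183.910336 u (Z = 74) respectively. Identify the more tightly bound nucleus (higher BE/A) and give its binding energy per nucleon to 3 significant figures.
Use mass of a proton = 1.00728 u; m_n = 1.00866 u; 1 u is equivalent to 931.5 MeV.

¹⁸⁴W; 8.00 MeV/nucleon

¹²C: Σm = 6(1.00728) + 6(1.00866) = 12.09564 u; Δm = 0.09893 u; E_B = 92.153 MeV; E_B/A = 7.679 MeV
¹⁸⁴W: Σm = 74(1.00728) + 110(1.00866) = 185.49132 u; Δm = 1.580984 u; E_B = 1472.7 MeV; E_B/A = 8.004 MeV
¹⁸⁴W has the higher binding energy per nucleon, so it is the more tightly bound nucleus.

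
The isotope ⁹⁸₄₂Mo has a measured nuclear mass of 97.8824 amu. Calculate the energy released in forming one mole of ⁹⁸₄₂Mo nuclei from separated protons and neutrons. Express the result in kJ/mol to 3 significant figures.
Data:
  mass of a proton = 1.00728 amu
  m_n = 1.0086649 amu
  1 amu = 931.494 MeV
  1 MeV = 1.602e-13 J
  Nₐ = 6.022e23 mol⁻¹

With 42 protons and 56 neutrons (A = 98):
Σm = 42·m_p + 56·m_n = 42.30576 + 56.4852344 = 98.7909944 amu
Δm = 98.7909944 − 97.8824 = 0.9085944 amu
E_B = 0.9085944 × 931.494 = 846.350 MeV
Per nucleus in joules: 846.350 MeV × 1.602e-13 J/MeV = 1.35585e-10 J
Per mole: 1.35585e-10 J × 6.022e23 mol⁻¹ = 8.1649e+13 J/mol

8.16e+10 kJ/mol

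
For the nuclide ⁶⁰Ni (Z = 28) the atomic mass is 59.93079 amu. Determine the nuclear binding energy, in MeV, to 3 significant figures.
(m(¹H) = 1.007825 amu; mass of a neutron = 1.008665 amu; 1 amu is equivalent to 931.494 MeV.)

The nucleus contains 28 protons and 60 − 28 = 32 neutrons.
Mass of separated nucleons = 28(1.007825) + 32(1.008665) = 28.219100 + 32.277280 = 60.496380 amu
The mass defect is 60.496380 − 59.93079 = 0.565590 amu.
E_B = 0.565590 × 931.494 = 526.844 MeV

527 MeV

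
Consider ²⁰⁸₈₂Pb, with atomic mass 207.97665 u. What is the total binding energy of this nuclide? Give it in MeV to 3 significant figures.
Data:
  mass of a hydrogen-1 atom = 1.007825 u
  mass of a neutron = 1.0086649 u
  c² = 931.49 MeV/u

Mass of separated nucleons = 82(1.007825) + 126(1.0086649) = 82.641650 + 127.0917774 = 209.7334274 u
The mass defect is 209.7334274 − 207.97665 = 1.7567774 u.
Converting to energy: 1.7567774 u × 931.49 MeV/u = 1636.42 MeV

1640 MeV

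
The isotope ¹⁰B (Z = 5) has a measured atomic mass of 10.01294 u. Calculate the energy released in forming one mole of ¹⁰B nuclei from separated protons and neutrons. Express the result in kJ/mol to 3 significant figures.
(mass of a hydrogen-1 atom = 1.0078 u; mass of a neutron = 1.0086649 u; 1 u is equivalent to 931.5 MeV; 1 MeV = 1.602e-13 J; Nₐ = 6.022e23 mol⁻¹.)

6.24e+09 kJ/mol

With 5 protons and 5 neutrons (A = 10):
Total constituent mass: 5 × 1.0078 + 5 × 1.0086649 = 10.0823245 u
Mass defect Δm = 10.0823245 − 10.01294 = 0.0693845 u
Converting to energy: 0.0693845 u × 931.5 MeV/u = 64.6317 MeV
Per nucleus in joules: 64.6317 MeV × 1.602e-13 J/MeV = 1.0354e-11 J
Per mole: 1.0354e-11 J × 6.022e23 mol⁻¹ = 6.2352e+12 J/mol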